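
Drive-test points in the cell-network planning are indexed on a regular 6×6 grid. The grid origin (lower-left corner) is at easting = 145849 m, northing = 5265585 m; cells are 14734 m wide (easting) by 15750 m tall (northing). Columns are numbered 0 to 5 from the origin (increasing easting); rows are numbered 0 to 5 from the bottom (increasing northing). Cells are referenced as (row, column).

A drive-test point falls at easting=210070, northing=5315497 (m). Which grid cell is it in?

(3, 4)

Column index: ⌊(210070 − 145849) / 14734⌋ = ⌊4.359⌋ = 4
Row offset from origin: ⌊(5315497 − 5265585) / 15750⌋ = ⌊3.169⌋ = 3 → row 3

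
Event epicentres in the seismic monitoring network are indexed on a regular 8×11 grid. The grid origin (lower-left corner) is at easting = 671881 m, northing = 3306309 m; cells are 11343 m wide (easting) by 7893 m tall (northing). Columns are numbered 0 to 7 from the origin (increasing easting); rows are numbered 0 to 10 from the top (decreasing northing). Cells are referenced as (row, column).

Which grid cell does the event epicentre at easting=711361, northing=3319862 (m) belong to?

(9, 3)

Column index: ⌊(711361 − 671881) / 11343⌋ = ⌊3.481⌋ = 3
Row offset from origin: ⌊(3319862 − 3306309) / 7893⌋ = ⌊1.717⌋ = 1 → row 9 (counted from top)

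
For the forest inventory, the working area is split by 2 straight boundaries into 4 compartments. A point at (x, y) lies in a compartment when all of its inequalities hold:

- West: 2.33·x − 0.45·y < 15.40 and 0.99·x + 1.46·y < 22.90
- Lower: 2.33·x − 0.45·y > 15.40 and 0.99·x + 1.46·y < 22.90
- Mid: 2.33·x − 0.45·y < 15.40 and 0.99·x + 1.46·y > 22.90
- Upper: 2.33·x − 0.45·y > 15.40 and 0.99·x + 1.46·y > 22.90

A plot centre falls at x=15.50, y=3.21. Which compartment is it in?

2.33·15.50 − 0.45·3.21 = 34.671, which is > 15.40
0.99·15.50 + 1.46·3.21 = 20.032, which is < 22.90
This sign pattern matches Lower.

Lower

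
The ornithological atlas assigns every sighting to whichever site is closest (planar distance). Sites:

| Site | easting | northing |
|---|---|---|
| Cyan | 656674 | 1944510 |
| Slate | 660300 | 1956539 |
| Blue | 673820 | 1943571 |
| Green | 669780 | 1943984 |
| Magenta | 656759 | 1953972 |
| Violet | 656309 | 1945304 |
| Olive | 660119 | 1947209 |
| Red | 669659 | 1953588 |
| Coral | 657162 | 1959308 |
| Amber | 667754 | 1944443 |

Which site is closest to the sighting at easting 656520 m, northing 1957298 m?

Coral

Squared distances to each site:
Cyan: 163556660.000; Slate: 14864481.000; Blue: 487720529.000; Green: 353090196.000; Magenta: 11119397.000; Violet: 143900557.000; Olive: 114740722.000; Red: 186397421.000; Coral: 4452264.000; Amber: 291453781.000.
Minimum at Coral.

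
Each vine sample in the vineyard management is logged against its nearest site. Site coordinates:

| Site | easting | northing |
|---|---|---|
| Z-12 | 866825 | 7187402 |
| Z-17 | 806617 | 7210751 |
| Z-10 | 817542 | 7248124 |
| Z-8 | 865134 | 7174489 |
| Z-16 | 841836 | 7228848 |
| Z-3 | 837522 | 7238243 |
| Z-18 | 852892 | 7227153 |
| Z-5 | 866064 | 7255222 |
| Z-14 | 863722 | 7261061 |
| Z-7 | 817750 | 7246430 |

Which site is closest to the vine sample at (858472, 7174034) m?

Squared distances to each site:
Z-12: 248476033.000; Z-17: 4037079114.000; Z-10: 7164593000.000; Z-8: 44589269.000; Z-16: 3281331092.000; Z-3: 4561698181.000; Z-18: 2852764561.000; Z-5: 6649129808.000; Z-14: 7601261229.000; Z-7: 6899462100.000.
Minimum at Z-8.

Z-8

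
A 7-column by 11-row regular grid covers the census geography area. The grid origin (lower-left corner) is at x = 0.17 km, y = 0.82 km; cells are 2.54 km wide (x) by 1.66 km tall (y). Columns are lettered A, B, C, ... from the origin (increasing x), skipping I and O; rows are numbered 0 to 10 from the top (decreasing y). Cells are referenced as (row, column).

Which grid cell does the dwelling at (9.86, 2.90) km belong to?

(9, D)

Column index: ⌊(9.86 − 0.17) / 2.54⌋ = ⌊3.815⌋ = 3 → column D
Row offset from origin: ⌊(2.90 − 0.82) / 1.66⌋ = ⌊1.253⌋ = 1 → row 9 (counted from top)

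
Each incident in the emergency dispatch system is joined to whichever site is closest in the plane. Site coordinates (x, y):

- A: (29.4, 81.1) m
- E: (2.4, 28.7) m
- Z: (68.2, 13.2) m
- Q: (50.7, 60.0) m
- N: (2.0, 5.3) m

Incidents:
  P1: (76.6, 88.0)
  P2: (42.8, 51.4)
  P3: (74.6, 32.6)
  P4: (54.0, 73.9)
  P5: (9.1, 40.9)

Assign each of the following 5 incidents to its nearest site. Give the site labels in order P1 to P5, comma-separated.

P1 → Q (d²=1454.81)
P2 → Q (d²=136.37)
P3 → Z (d²=417.32)
P4 → Q (d²=204.10)
P5 → E (d²=193.73)

Q, Q, Z, Q, E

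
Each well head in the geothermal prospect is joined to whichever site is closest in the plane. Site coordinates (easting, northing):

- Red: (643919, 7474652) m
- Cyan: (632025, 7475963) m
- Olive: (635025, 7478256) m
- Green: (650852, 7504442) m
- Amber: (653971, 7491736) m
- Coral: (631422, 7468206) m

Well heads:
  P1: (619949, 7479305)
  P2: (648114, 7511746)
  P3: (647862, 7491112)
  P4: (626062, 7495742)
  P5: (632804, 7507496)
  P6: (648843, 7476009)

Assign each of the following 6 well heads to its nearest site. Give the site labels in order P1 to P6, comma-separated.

Cyan, Green, Amber, Olive, Green, Red

P1 → Cyan (d²=156998740.00)
P2 → Green (d²=60845060.00)
P3 → Amber (d²=37709257.00)
P4 → Olive (d²=386095565.00)
P5 → Green (d²=335057220.00)
P6 → Red (d²=26087225.00)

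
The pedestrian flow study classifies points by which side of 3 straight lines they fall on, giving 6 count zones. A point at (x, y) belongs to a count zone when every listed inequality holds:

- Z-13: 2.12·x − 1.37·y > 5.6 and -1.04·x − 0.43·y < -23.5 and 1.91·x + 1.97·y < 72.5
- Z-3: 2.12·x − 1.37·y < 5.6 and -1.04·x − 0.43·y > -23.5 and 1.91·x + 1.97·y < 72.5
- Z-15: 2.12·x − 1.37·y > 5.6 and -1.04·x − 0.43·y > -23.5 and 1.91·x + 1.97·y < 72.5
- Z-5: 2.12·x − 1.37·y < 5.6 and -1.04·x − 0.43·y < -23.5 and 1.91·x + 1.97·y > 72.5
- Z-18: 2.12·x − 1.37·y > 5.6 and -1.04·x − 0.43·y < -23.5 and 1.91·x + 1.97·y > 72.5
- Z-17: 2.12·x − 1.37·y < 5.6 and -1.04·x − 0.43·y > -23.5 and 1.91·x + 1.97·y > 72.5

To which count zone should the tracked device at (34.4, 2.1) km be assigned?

2.12·34.4 − 1.37·2.1 = 70.051, which is > 5.6
-1.04·34.4 − 0.43·2.1 = -36.679, which is < -23.5
1.91·34.4 + 1.97·2.1 = 69.841, which is < 72.5
This sign pattern matches Z-13.

Z-13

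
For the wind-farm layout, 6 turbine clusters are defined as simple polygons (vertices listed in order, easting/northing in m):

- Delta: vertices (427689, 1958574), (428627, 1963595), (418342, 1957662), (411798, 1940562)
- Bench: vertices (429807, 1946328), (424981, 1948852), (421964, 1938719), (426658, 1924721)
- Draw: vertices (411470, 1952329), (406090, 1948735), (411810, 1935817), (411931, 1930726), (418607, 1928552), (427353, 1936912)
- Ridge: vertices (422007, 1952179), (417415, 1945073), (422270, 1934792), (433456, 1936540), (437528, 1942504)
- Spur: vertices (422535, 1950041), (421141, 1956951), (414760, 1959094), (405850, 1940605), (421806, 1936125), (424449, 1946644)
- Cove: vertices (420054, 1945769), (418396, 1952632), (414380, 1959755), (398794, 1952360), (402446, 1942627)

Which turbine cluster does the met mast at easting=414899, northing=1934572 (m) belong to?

Cast a ray rightward from (414899, 1934572). For each polygon, the edges (by vertex number in listed order) whose endpoints lie on opposite sides of northing = 1934572, where each meets that height, and whether that is right or left of the point:
Delta: no edge straddles that height → 0 crossings.
Bench: 3–4 at easting≈423354.6 (right), 4–1 at easting≈428093.7 (right) → 2 crossings.
Draw: 3–4 at easting≈411839.6 (left), 5–6 at easting≈424905.0 (right) → 1 crossing.
Ridge: no edge straddles that height → 0 crossings.
Spur: no edge straddles that height → 0 crossings.
Cove: no edge straddles that height → 0 crossings.
Only Draw has an odd count, so the point is inside Draw.

Draw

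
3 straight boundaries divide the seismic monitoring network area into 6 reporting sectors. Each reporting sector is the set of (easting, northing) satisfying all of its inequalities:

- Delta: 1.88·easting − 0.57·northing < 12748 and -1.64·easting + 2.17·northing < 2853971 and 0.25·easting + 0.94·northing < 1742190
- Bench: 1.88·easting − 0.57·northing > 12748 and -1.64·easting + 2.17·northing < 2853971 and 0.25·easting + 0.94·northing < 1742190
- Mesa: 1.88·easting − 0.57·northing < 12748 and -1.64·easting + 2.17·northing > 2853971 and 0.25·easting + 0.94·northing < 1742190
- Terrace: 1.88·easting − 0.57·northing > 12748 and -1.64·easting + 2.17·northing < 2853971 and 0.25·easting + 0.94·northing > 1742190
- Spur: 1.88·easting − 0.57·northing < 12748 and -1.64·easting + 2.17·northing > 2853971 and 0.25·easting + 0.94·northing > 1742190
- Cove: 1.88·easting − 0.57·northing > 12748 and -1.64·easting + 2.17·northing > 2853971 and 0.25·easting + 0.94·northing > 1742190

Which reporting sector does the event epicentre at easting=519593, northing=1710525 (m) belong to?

1.88·519593 − 0.57·1710525 = 1835.590, which is < 12748
-1.64·519593 + 2.17·1710525 = 2859706.730, which is > 2853971
0.25·519593 + 0.94·1710525 = 1737791.750, which is < 1742190
This sign pattern matches Mesa.

Mesa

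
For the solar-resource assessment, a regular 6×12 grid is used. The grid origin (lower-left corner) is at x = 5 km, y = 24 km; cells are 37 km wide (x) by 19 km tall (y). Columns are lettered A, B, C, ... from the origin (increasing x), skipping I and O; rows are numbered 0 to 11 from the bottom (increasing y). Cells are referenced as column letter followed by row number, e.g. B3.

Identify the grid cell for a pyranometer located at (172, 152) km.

Column index: ⌊(172 − 5) / 37⌋ = ⌊4.514⌋ = 4 → column E
Row offset from origin: ⌊(152 − 24) / 19⌋ = ⌊6.737⌋ = 6 → row 6

E6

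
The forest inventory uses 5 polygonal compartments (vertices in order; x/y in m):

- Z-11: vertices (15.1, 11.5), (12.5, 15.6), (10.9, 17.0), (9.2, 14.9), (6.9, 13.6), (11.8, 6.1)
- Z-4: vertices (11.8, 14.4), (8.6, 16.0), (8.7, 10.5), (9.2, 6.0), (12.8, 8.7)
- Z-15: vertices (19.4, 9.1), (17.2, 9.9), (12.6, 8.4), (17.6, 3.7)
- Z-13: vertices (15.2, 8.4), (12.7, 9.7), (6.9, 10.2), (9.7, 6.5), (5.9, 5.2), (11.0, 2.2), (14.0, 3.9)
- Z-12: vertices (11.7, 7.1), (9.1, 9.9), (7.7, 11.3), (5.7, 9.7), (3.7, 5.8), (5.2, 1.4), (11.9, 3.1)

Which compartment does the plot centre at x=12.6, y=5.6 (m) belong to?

Cast a ray rightward from (12.6, 5.6). For each polygon, the edges (by vertex number in listed order) whose endpoints lie on opposite sides of y = 5.6, where each meets that height, and whether that is right or left of the point:
Z-11: no edge straddles that height → 0 crossings.
Z-4: no edge straddles that height → 0 crossings.
Z-15: 3–4 at x≈15.58 (right), 4–1 at x≈18.23 (right) → 2 crossings.
Z-13: 4–5 at x≈7.07 (left), 7–1 at x≈14.45 (right) → 1 crossing.
Z-12: 5–6 at x≈3.77 (left), 7–1 at x≈11.78 (left) → 0 crossings.
Only Z-13 has an odd count, so the point is inside Z-13.

Z-13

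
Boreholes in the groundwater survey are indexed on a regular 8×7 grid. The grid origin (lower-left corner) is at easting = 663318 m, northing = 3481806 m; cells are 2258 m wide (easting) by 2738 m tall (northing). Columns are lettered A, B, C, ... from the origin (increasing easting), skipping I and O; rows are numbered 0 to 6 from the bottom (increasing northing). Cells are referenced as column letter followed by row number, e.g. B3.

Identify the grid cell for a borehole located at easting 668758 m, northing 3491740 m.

C3

Column index: ⌊(668758 − 663318) / 2258⌋ = ⌊2.409⌋ = 2 → column C
Row offset from origin: ⌊(3491740 − 3481806) / 2738⌋ = ⌊3.628⌋ = 3 → row 3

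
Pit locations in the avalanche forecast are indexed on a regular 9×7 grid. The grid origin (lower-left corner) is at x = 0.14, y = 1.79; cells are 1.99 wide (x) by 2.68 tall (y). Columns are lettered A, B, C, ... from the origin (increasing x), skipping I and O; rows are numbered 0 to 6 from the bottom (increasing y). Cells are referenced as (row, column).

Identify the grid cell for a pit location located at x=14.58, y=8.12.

(2, H)

Column index: ⌊(14.58 − 0.14) / 1.99⌋ = ⌊7.256⌋ = 7 → column H
Row offset from origin: ⌊(8.12 − 1.79) / 2.68⌋ = ⌊2.362⌋ = 2 → row 2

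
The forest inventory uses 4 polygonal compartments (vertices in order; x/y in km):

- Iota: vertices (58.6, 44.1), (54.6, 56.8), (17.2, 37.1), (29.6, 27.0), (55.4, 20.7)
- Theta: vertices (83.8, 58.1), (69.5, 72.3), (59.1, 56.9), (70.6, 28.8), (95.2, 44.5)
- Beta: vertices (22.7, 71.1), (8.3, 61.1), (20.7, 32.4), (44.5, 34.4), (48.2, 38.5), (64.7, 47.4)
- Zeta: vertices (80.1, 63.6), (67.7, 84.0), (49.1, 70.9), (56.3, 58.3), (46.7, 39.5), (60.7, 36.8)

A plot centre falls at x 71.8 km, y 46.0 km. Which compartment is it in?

Theta

Cast a ray rightward from (71.8, 46.0). For each polygon, the edges (by vertex number in listed order) whose endpoints lie on opposite sides of y = 46.0, where each meets that height, and whether that is right or left of the point:
Iota: 1–2 at x≈58.00 (left), 2–3 at x≈34.10 (left) → 0 crossings.
Theta: 3–4 at x≈63.56 (left), 5–1 at x≈93.94 (right) → 1 crossing.
Beta: 2–3 at x≈14.82 (left), 5–6 at x≈62.10 (left) → 0 crossings.
Zeta: 4–5 at x≈50.02 (left), 6–1 at x≈67.36 (left) → 0 crossings.
Only Theta has an odd count, so the point is inside Theta.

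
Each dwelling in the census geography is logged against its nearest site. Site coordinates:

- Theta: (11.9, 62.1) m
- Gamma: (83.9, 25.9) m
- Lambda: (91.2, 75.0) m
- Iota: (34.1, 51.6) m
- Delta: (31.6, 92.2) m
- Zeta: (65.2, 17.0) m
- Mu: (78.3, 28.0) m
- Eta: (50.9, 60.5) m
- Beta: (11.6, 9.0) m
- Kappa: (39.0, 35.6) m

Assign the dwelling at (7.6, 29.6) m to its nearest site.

Beta

Squared distances to each site:
Theta: 1074.740; Gamma: 5835.380; Lambda: 9050.120; Iota: 1186.250; Delta: 4494.760; Zeta: 3476.520; Mu: 5001.050; Eta: 2829.700; Beta: 440.360; Kappa: 1021.960.
Minimum at Beta.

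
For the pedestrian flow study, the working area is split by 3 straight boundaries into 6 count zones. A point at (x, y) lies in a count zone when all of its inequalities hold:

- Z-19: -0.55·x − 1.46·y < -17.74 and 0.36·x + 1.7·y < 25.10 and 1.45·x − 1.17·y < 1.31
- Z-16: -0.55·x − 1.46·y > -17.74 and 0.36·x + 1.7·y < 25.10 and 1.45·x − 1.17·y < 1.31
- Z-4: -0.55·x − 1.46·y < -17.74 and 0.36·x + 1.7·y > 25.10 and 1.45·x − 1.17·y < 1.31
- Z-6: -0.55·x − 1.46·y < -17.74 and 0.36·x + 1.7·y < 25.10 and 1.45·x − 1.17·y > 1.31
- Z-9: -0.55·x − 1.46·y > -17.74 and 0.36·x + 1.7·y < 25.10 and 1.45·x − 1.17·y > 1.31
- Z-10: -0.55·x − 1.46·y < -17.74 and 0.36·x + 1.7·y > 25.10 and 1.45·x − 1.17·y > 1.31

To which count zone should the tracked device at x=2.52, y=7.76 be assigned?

-0.55·2.52 − 1.46·7.76 = -12.716, which is > -17.74
0.36·2.52 + 1.7·7.76 = 14.099, which is < 25.10
1.45·2.52 − 1.17·7.76 = -5.425, which is < 1.31
This sign pattern matches Z-16.

Z-16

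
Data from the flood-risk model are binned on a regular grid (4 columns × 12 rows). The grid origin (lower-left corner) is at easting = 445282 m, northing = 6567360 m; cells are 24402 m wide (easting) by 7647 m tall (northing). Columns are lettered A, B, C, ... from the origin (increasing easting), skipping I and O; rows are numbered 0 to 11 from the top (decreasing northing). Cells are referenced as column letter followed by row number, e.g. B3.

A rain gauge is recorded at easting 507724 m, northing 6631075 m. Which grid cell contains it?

C3

Column index: ⌊(507724 − 445282) / 24402⌋ = ⌊2.559⌋ = 2 → column C
Row offset from origin: ⌊(6631075 − 6567360) / 7647⌋ = ⌊8.332⌋ = 8 → row 3 (counted from top)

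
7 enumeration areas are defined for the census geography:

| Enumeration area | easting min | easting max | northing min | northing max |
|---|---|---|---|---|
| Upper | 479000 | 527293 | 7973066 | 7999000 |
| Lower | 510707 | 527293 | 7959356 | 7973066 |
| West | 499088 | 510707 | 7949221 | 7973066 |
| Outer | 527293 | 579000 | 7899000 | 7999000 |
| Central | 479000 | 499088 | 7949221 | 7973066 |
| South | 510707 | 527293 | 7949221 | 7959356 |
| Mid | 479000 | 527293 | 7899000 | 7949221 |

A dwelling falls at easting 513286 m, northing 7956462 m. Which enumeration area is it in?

The point has easting = 513286 and northing = 7956462.
Only South satisfies 510707 ≤ easting ≤ 527293 and 7949221 ≤ northing ≤ 7959356.

South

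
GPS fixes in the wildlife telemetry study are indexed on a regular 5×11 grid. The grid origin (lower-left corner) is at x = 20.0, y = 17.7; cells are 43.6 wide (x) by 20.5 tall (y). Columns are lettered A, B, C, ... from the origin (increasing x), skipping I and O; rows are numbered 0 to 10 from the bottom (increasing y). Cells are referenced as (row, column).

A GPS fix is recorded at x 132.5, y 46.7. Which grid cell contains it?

(1, C)

Column index: ⌊(132.5 − 20.0) / 43.6⌋ = ⌊2.580⌋ = 2 → column C
Row offset from origin: ⌊(46.7 − 17.7) / 20.5⌋ = ⌊1.415⌋ = 1 → row 1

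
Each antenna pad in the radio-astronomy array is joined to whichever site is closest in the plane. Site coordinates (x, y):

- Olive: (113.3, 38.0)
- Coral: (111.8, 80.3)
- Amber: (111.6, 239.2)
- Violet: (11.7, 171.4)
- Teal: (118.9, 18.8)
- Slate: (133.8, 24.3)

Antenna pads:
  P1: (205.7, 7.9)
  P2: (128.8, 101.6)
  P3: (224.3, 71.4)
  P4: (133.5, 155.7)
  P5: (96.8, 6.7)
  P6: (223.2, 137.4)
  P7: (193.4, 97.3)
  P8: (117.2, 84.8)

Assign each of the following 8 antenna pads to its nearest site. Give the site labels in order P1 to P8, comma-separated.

P1 → Slate (d²=5438.57)
P2 → Coral (d²=742.69)
P3 → Slate (d²=10408.66)
P4 → Coral (d²=6156.05)
P5 → Teal (d²=634.82)
P6 → Coral (d²=15670.37)
P7 → Coral (d²=6947.56)
P8 → Coral (d²=49.41)

Slate, Coral, Slate, Coral, Teal, Coral, Coral, Coral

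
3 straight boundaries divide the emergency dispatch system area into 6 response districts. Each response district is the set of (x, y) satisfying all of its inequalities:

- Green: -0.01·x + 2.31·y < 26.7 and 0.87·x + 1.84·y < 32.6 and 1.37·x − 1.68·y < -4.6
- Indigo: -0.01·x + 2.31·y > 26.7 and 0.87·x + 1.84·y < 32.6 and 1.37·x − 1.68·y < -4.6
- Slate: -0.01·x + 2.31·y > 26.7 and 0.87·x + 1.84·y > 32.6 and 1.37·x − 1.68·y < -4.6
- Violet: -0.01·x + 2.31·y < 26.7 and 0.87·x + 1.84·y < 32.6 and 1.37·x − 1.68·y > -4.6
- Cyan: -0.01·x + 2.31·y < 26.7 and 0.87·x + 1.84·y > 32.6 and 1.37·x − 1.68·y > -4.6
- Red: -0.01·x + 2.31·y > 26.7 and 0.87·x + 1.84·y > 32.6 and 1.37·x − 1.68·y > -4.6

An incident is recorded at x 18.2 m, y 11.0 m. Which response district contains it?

-0.01·18.2 + 2.31·11.0 = 25.228, which is < 26.7
0.87·18.2 + 1.84·11.0 = 36.074, which is > 32.6
1.37·18.2 − 1.68·11.0 = 6.454, which is > -4.6
This sign pattern matches Cyan.

Cyan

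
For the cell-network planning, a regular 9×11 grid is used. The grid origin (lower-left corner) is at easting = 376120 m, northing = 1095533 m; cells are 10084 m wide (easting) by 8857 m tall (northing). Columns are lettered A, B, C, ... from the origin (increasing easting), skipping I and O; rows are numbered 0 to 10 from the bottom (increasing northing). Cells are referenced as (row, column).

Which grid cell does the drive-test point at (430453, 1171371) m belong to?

Column index: ⌊(430453 − 376120) / 10084⌋ = ⌊5.388⌋ = 5 → column F
Row offset from origin: ⌊(1171371 − 1095533) / 8857⌋ = ⌊8.562⌋ = 8 → row 8

(8, F)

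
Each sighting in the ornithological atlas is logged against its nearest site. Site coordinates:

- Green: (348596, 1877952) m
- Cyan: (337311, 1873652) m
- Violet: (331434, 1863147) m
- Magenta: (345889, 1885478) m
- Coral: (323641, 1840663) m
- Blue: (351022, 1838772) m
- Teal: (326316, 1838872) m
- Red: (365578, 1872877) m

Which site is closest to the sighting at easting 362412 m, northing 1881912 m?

Squared distances to each site:
Green: 206563456.000; Cyan: 698287801.000; Violet: 1311761709.000; Magenta: 285725885.000; Coral: 3204670442.000; Blue: 1990791700.000; Teal: 3155362816.000; Red: 91654781.000.
Minimum at Red.

Red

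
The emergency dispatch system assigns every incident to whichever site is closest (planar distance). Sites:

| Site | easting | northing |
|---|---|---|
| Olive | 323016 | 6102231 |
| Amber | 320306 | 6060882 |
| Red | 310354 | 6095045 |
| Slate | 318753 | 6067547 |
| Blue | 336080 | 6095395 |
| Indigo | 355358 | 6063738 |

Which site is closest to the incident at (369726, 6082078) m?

Squared distances to each site:
Olive: 2587967509.000; Amber: 2891606816.000; Red: 3693177473.000; Slate: 2809396690.000; Blue: 1309395805.000; Indigo: 542795024.000.
Minimum at Indigo.

Indigo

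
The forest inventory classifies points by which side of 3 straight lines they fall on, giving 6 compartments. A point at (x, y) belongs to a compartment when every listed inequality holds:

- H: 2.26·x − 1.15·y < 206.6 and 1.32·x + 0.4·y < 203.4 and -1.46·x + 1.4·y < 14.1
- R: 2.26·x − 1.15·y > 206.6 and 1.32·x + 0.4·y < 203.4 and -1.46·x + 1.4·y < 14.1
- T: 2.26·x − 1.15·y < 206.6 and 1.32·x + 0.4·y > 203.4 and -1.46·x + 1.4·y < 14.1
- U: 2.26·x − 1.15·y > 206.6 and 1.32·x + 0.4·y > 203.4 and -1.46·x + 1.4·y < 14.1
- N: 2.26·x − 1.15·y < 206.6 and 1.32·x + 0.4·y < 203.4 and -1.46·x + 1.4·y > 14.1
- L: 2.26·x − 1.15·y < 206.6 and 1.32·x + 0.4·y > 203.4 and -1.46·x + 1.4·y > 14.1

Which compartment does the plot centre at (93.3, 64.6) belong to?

H

2.26·93.3 − 1.15·64.6 = 136.568, which is < 206.6
1.32·93.3 + 0.4·64.6 = 148.996, which is < 203.4
-1.46·93.3 + 1.4·64.6 = -45.778, which is < 14.1
This sign pattern matches H.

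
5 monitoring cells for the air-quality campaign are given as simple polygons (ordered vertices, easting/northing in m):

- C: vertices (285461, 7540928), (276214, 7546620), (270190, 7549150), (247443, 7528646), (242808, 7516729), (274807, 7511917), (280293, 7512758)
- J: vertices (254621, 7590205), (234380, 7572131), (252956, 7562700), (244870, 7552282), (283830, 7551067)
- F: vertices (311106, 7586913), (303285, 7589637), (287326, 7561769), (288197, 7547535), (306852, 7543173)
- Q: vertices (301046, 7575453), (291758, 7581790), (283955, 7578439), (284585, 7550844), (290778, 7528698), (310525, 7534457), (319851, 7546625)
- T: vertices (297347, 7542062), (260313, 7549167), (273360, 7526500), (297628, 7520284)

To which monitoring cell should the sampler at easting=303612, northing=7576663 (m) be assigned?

F

Cast a ray rightward from (303612, 7576663). For each polygon, the edges (by vertex number in listed order) whose endpoints lie on opposite sides of northing = 7576663, where each meets that height, and whether that is right or left of the point:
C: no edge straddles that height → 0 crossings.
J: 1–2 at easting≈239455.4 (left), 5–1 at easting≈264727.5 (left) → 0 crossings.
F: 2–3 at easting≈295855.3 (left), 5–1 at easting≈310109.1 (right) → 1 crossing.
Q: 1–2 at easting≈299272.5 (left), 3–4 at easting≈283995.5 (left) → 0 crossings.
T: no edge straddles that height → 0 crossings.
Only F has an odd count, so the point is inside F.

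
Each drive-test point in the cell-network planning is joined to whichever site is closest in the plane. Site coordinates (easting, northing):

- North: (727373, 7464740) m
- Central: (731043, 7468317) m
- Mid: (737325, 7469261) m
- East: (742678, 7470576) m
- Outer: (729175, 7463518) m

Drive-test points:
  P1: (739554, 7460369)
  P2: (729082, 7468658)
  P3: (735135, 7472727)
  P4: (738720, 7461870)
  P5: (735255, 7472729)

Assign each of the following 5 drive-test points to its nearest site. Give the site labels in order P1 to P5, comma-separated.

Mid, Central, Mid, Mid, Mid

P1 → Mid (d²=84036105.00)
P2 → Central (d²=3961802.00)
P3 → Mid (d²=16809256.00)
P4 → Mid (d²=56572906.00)
P5 → Mid (d²=16311924.00)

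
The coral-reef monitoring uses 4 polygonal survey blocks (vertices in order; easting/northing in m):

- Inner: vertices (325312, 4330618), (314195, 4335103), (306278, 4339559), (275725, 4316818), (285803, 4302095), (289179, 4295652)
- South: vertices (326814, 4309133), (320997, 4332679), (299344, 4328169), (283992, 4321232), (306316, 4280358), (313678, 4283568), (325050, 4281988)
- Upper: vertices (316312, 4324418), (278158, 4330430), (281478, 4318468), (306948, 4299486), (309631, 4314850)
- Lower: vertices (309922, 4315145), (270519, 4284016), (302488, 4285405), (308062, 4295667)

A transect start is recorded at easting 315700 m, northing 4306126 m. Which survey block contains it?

Cast a ray rightward from (315700, 4306126). For each polygon, the edges (by vertex number in listed order) whose endpoints lie on opposite sides of northing = 4306126, where each meets that height, and whether that is right or left of the point:
Inner: 4–5 at easting≈283043.8 (left), 6–1 at easting≈300002.6 (left) → 0 crossings.
South: 4–5 at easting≈292242.4 (left), 7–1 at easting≈326618.6 (right) → 1 crossing.
Upper: 3–4 at easting≈298038.5 (left), 4–5 at easting≈308107.5 (left) → 0 crossings.
Lower: 1–2 at easting≈298505.8 (left), 4–1 at easting≈309060.8 (left) → 0 crossings.
Only South has an odd count, so the point is inside South.

South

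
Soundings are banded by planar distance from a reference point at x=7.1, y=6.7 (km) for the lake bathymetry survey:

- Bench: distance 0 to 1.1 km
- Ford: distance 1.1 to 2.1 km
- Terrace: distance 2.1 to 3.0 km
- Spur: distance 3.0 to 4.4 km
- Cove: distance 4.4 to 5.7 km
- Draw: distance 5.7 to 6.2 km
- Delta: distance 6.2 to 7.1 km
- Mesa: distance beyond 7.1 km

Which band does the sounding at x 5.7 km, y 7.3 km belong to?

Ford

Distance = √((5.7−7.1)² + (7.3−6.7)²) = √(1.960 + 0.360) = 1.523 km.
1.1 ≤ 1.523 < 2.1 → Ford.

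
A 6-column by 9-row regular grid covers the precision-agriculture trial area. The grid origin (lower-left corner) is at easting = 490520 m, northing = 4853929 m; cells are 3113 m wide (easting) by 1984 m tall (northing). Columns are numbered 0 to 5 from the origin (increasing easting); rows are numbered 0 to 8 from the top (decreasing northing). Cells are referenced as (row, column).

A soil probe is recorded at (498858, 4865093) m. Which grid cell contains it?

(3, 2)

Column index: ⌊(498858 − 490520) / 3113⌋ = ⌊2.678⌋ = 2
Row offset from origin: ⌊(4865093 − 4853929) / 1984⌋ = ⌊5.627⌋ = 5 → row 3 (counted from top)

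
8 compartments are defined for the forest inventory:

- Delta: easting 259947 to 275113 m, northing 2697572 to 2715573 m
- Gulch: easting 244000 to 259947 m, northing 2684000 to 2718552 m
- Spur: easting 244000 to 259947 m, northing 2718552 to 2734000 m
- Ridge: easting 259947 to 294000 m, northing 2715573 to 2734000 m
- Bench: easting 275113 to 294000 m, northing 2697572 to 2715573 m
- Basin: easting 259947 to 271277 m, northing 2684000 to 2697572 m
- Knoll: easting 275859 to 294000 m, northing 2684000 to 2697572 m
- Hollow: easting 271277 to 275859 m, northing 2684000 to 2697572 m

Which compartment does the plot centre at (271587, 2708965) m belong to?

Delta

The point has easting = 271587 and northing = 2708965.
Only Delta satisfies 259947 ≤ easting ≤ 275113 and 2697572 ≤ northing ≤ 2715573.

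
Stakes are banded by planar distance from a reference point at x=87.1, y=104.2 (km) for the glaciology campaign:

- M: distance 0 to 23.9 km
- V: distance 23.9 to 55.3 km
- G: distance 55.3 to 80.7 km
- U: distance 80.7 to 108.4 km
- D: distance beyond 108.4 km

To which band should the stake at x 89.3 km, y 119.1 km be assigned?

M

Distance = √((89.3−87.1)² + (119.1−104.2)²) = √(4.840 + 222.010) = 15.062 km.
0 ≤ 15.062 < 23.9 → M.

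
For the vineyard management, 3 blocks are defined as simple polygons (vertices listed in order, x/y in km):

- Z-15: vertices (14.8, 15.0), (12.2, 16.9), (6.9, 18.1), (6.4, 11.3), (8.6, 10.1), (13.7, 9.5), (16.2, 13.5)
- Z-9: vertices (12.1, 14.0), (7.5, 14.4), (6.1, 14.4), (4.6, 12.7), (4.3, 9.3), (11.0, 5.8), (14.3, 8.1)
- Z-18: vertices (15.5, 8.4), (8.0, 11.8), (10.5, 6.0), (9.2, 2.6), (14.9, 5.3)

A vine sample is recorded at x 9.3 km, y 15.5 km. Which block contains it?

Cast a ray rightward from (9.3, 15.5). For each polygon, the edges (by vertex number in listed order) whose endpoints lie on opposite sides of y = 15.5, where each meets that height, and whether that is right or left of the point:
Z-15: 1–2 at x≈14.12 (right), 3–4 at x≈6.71 (left) → 1 crossing.
Z-9: no edge straddles that height → 0 crossings.
Z-18: no edge straddles that height → 0 crossings.
Only Z-15 has an odd count, so the point is inside Z-15.

Z-15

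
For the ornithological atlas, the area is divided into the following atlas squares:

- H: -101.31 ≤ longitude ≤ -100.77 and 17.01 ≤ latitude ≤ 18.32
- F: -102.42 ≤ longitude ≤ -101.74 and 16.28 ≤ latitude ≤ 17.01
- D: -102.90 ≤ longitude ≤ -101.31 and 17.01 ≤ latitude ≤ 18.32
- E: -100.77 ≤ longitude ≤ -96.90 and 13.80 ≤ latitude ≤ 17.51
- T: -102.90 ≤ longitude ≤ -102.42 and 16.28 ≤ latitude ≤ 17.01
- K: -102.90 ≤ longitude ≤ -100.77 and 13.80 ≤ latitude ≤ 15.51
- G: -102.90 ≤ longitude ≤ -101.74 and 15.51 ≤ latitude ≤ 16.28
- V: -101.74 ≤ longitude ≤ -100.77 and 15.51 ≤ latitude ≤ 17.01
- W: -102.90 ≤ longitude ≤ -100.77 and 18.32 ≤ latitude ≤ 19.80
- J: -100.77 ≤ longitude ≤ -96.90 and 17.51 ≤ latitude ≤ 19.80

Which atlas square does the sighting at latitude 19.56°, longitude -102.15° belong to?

W

The point has longitude = -102.15 and latitude = 19.56.
Only W satisfies -102.90 ≤ longitude ≤ -100.77 and 18.32 ≤ latitude ≤ 19.80.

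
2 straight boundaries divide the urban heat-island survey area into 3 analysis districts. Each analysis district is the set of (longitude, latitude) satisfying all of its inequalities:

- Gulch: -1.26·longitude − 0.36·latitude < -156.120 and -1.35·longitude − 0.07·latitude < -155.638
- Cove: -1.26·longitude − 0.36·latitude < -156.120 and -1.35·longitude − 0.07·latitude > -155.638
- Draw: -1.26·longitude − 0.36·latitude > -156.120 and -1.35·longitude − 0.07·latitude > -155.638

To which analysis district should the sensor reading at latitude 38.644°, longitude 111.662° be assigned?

Draw

-1.26·111.662 − 0.36·38.644 = -154.606, which is > -156.120
-1.35·111.662 − 0.07·38.644 = -153.449, which is > -155.638
This sign pattern matches Draw.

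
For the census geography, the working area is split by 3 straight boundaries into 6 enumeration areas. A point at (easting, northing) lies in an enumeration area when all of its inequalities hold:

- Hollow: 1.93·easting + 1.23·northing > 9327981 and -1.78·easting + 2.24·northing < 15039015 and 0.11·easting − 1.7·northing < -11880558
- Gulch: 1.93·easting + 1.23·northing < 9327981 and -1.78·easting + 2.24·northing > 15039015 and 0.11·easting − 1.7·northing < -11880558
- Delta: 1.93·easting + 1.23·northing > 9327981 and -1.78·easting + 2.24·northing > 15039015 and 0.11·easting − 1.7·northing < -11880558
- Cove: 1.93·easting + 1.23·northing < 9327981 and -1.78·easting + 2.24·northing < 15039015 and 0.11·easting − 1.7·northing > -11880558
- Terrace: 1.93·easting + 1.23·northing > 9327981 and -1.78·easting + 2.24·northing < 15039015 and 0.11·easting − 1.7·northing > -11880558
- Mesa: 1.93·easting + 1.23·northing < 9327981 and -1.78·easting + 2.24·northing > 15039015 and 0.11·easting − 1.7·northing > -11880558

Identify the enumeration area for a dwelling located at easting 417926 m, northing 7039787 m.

Hollow

1.93·417926 + 1.23·7039787 = 9465535.190, which is > 9327981
-1.78·417926 + 2.24·7039787 = 15025214.600, which is < 15039015
0.11·417926 − 1.7·7039787 = -11921666.040, which is < -11880558
This sign pattern matches Hollow.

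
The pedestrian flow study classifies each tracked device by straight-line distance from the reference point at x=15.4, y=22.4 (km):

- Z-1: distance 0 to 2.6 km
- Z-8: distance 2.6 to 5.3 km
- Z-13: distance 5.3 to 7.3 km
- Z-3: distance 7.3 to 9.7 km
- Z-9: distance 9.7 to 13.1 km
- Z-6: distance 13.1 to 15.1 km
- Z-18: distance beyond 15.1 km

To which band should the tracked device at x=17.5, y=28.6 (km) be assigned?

Distance = √((17.5−15.4)² + (28.6−22.4)²) = √(4.410 + 38.440) = 6.546 km.
5.3 ≤ 6.546 < 7.3 → Z-13.

Z-13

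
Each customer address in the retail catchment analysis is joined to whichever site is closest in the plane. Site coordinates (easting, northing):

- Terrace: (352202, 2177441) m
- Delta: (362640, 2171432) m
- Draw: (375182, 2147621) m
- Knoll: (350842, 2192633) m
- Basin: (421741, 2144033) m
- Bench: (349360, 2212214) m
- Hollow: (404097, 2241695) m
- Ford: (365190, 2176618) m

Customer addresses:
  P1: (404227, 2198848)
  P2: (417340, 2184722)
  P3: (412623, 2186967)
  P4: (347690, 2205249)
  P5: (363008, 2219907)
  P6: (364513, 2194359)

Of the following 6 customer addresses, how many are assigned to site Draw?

P1 → Hollow
P2 → Basin
P3 → Basin
P4 → Bench
P5 → Bench
P6 → Knoll
0 of the 6 go to Draw.

0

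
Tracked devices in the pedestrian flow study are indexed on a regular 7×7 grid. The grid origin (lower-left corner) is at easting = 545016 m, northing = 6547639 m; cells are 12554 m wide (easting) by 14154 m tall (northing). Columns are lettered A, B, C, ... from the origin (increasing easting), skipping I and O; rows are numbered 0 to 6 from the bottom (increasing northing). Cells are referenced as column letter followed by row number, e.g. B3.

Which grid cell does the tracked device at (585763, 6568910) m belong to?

Column index: ⌊(585763 − 545016) / 12554⌋ = ⌊3.246⌋ = 3 → column D
Row offset from origin: ⌊(6568910 − 6547639) / 14154⌋ = ⌊1.503⌋ = 1 → row 1

D1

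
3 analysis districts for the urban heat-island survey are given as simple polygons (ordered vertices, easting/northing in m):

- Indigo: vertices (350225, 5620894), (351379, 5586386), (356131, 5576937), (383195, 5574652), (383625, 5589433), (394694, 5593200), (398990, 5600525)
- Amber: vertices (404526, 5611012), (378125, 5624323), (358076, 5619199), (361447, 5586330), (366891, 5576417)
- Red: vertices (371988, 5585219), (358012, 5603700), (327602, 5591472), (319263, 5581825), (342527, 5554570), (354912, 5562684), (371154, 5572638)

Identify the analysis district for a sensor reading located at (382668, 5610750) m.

Amber

Cast a ray rightward from (382668, 5610750). For each polygon, the edges (by vertex number in listed order) whose endpoints lie on opposite sides of northing = 5610750, where each meets that height, and whether that is right or left of the point:
Indigo: 1–2 at easting≈350564.2 (left), 7–1 at easting≈374510.5 (left) → 0 crossings.
Amber: 3–4 at easting≈358942.5 (left), 5–1 at easting≈404241.0 (right) → 1 crossing.
Red: no edge straddles that height → 0 crossings.
Only Amber has an odd count, so the point is inside Amber.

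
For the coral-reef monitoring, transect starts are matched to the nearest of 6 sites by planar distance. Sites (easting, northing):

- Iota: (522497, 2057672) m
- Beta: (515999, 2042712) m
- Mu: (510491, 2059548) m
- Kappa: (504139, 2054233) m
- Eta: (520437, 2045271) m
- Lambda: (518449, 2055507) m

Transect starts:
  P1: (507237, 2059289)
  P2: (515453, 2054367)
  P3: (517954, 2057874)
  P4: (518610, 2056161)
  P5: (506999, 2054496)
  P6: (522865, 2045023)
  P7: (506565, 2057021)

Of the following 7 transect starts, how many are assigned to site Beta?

0

P1 → Mu
P2 → Lambda
P3 → Lambda
P4 → Lambda
P5 → Kappa
P6 → Eta
P7 → Kappa
0 of the 7 go to Beta.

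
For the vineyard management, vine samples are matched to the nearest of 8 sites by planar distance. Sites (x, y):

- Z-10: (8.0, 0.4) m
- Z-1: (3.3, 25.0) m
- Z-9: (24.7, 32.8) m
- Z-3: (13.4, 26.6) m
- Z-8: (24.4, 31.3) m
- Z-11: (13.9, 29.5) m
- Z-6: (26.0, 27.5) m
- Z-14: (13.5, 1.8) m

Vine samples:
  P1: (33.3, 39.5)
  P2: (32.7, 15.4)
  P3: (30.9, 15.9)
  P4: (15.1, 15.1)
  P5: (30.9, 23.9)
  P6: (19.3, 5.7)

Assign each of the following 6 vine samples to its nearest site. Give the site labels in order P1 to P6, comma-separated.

Z-9, Z-6, Z-6, Z-3, Z-6, Z-14

P1 → Z-9 (d²=118.85)
P2 → Z-6 (d²=191.30)
P3 → Z-6 (d²=158.57)
P4 → Z-3 (d²=135.14)
P5 → Z-6 (d²=36.97)
P6 → Z-14 (d²=48.85)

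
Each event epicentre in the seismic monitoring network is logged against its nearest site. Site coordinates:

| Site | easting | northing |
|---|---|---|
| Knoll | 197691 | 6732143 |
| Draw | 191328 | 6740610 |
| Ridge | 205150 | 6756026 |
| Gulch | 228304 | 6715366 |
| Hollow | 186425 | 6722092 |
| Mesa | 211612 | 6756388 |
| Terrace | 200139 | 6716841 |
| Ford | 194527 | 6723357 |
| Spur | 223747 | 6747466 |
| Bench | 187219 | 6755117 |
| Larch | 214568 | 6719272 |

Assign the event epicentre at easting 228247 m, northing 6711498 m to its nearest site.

Squared distances to each site:
Knoll: 1359885161.000; Draw: 2210521105.000; Ridge: 2516214193.000; Gulch: 14964673.000; Hollow: 1861312520.000; Mesa: 2291835325.000; Terrace: 818607313.000; Ford: 1277674281.000; Spur: 1313947024.000; Bench: 3585913945.000; Larch: 247550117.000.
Minimum at Gulch.

Gulch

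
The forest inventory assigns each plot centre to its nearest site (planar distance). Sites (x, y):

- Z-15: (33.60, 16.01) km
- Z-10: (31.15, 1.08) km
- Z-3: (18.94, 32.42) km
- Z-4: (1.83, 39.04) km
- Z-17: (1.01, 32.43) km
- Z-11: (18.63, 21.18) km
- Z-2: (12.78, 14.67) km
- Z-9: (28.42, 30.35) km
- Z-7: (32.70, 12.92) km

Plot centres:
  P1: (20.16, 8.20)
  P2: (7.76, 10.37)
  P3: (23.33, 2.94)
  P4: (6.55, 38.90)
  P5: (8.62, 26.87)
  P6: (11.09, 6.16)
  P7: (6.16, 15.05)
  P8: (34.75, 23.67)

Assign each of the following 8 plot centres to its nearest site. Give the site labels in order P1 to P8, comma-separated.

P1 → Z-2 (d²=96.33)
P2 → Z-2 (d²=43.69)
P3 → Z-10 (d²=64.61)
P4 → Z-4 (d²=22.30)
P5 → Z-17 (d²=88.83)
P6 → Z-2 (d²=75.28)
P7 → Z-2 (d²=43.97)
P8 → Z-15 (d²=60.00)

Z-2, Z-2, Z-10, Z-4, Z-17, Z-2, Z-2, Z-15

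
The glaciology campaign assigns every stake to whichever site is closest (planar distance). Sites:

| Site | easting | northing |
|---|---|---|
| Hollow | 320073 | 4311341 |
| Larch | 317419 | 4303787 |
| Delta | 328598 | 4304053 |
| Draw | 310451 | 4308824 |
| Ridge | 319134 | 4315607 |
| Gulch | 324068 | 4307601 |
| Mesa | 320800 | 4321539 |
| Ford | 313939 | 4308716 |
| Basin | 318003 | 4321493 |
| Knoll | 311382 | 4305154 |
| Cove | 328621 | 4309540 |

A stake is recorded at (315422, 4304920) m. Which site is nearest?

Larch

Squared distances to each site:
Hollow: 62861042.000; Larch: 5271698.000; Delta: 174358665.000; Draw: 39952057.000; Ridge: 127990913.000; Gulch: 81941077.000; Mesa: 305114045.000; Ford: 16608905.000; Basin: 281325890.000; Knoll: 16376356.000; Cove: 195558001.000.
Minimum at Larch.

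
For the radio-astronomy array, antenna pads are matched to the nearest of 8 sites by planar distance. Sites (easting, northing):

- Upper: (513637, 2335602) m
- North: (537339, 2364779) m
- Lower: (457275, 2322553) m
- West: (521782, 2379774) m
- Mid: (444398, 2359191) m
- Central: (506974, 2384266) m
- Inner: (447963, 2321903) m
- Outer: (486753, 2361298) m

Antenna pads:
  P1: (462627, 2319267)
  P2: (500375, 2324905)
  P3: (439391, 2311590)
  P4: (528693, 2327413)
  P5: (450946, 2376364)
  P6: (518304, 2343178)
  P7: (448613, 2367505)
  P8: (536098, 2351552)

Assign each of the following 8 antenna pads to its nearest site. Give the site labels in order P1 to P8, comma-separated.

P1 → Lower (d²=39441700.00)
P2 → Upper (d²=290306453.00)
P3 → Inner (d²=179837153.00)
P4 → Upper (d²=293742857.00)
P5 → Mid (d²=337788233.00)
P6 → Upper (d²=79176665.00)
P7 → Mid (d²=86888821.00)
P8 → North (d²=176493610.00)

Lower, Upper, Inner, Upper, Mid, Upper, Mid, North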